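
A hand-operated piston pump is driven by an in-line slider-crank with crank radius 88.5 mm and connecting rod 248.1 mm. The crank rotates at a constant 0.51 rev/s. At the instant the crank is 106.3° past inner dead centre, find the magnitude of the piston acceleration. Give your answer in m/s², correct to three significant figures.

ω = 2π·0.51 = 3.204 rad/s
x(θ) = r cosθ + √(L² − r² sin²θ); with ω constant, a = ω²·d²x/dθ².
d²x/dθ² = −r cosθ − r²(cos2θ)/√u − r⁴ sin²2θ/(4u^{3/2}),  u = L² − r² sin²θ = 0.0543383 m².
Substituting r = 0.0885 m, L = 0.2481 m, θ = 106.3°: d²x/dθ² = +0.052794 m.
a = ω²·d²x/dθ² = (3.204)²·(+0.052794) = +0.5421 m/s²;  |a| = 0.5421 m/s².

0.542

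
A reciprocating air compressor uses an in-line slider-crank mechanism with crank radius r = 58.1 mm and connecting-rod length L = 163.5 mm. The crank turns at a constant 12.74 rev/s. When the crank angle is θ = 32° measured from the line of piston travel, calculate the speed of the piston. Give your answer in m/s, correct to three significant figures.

ω = 2π·12.7 = 80.05 rad/s
For an in-line slider-crank, x = r cosθ + √(L² − r² sin²θ), so v = −rω sinθ·[1 + r cosθ/√(L² − r² sin²θ)].
With r = 0.0581 m, L = 0.1635 m, θ = 32°: √(L² − r² sin²θ) = 0.16057 m.
v = −0.0581·80.05·0.52992·[1 + 0.0581·0.84805/0.16057] = -3.2208 m/s.
|v| = 3.2208 m/s.

3.22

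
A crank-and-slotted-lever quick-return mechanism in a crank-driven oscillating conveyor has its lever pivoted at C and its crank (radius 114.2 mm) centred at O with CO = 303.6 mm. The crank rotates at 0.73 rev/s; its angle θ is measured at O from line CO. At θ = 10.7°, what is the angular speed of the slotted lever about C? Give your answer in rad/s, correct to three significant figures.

ω = 4.587 rad/s (from 0.73 rev/s).
Crank pin A relative to C: A = (d + r cosθ, r sinθ); lever angle φ = atan2(r sinθ, d + r cosθ).
Differentiating tanφ: φ̇ = rω(d cosθ + r)/(d² + r² + 2dr cosθ).
d² + r² + 2dr cosθ = |CA|² = 0.173351 m²;  d cosθ + r = +0.41252 m.
|ω_lever| = |0.1142·4.587·+0.41252| / 0.173351 = 1.2465 rad/s.

1.25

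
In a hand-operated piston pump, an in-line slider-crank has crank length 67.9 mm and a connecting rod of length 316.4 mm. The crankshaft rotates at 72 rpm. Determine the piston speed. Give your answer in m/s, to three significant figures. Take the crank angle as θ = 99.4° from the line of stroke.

0.487

ω = 2π·72/60 = 7.54 rad/s
For an in-line slider-crank, x = r cosθ + √(L² − r² sin²θ), so v = −rω sinθ·[1 + r cosθ/√(L² − r² sin²θ)].
With r = 0.0679 m, L = 0.3164 m, θ = 99.4°: √(L² − r² sin²θ) = 0.30923 m.
v = −0.0679·7.54·0.98657·[1 + 0.0679·-0.16333/0.30923] = -0.48697 m/s.
|v| = 0.48697 m/s.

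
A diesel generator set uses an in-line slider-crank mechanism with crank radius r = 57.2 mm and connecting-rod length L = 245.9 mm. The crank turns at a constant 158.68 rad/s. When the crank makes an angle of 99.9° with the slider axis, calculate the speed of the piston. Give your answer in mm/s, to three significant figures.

8570

ω = 158.7 rad/s
For an in-line slider-crank, x = r cosθ + √(L² − r² sin²θ), so v = −rω sinθ·[1 + r cosθ/√(L² − r² sin²θ)].
With r = 0.0572 m, L = 0.2459 m, θ = 99.9°: √(L² − r² sin²θ) = 0.23936 m.
v = −0.0572·158.7·0.98511·[1 + 0.0572·-0.17193/0.23936] = -8.574 m/s.
|v| = 8.574 m/s = 8574 mm/s.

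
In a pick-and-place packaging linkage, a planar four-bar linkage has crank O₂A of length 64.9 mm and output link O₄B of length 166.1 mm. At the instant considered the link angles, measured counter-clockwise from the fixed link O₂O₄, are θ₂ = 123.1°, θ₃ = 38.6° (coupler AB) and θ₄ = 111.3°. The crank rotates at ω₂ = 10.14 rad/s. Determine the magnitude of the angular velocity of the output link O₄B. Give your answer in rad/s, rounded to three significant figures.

4.13

ω₂ = 10.14 rad/s
Differentiating the loop-closure r₂e^{iθ₂}+r₃e^{iθ₃}=r₁+r₄e^{iθ₄} gives r₂ω₂e^{iθ₂}+r₃ω₃e^{iθ₃}=r₄ω₄e^{iθ₄}.
Eliminating the other unknown: ω₄ = r₂ω₂ sin(θ₂−θ₃) / [r₄ sin(θ₄−θ₃)].
Numerator sine = +0.99540; denominator sine = +0.95476.
Result = 0.0649·10.14·(+0.99540) / (0.1661·(+0.95476)) = +4.1306 rad/s; magnitude 4.1306 rad/s.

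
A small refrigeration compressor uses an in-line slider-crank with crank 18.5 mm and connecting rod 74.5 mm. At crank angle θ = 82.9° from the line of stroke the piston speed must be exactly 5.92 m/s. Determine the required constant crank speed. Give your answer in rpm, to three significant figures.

For an in-line slider-crank, |v_piston| = rω|sinθ|·[1 + r cosθ/√(L² − r² sin²θ)].
With r = 0.0185 m, L = 0.0745 m, θ = 82.9°: the bracketed kinematic factor |dx/dθ| = 0.01894 m.
ω = v/|dx/dθ| = 5.92/0.01894 = 312.57 rad/s.
N = 60ω/(2π) = 2984.9 rpm.

2980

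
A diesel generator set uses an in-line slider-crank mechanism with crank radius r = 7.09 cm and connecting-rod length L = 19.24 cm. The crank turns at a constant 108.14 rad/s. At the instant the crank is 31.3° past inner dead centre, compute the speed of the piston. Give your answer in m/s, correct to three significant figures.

5.26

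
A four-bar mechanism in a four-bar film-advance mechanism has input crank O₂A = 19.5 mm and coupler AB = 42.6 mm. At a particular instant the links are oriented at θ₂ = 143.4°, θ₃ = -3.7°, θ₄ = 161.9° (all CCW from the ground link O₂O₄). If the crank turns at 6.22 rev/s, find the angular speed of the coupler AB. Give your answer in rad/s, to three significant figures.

ω₂ = 39.08 rad/s (from 6.22 rev/s).
Differentiating the loop-closure r₂e^{iθ₂}+r₃e^{iθ₃}=r₁+r₄e^{iθ₄} gives r₂ω₂e^{iθ₂}+r₃ω₃e^{iθ₃}=r₄ω₄e^{iθ₄}.
Eliminating the other unknown: ω₃ = r₂ω₂ sin(θ₄−θ₂) / [r₃ sin(θ₃−θ₄)].
Numerator sine = +0.31730; denominator sine = -0.24869.
Result = 0.0195·39.08·(+0.31730) / (0.0426·(-0.24869)) = -22.825 rad/s; magnitude 22.825 rad/s.

22.8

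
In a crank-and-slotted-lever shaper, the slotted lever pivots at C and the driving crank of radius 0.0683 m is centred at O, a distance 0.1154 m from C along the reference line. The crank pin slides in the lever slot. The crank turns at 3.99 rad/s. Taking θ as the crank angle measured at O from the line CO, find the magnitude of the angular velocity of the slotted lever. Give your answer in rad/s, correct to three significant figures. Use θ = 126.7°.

ω = 3.99 rad/s
Crank pin A relative to C: A = (d + r cosθ, r sinθ); lever angle φ = atan2(r sinθ, d + r cosθ).
Differentiating tanφ: φ̇ = rω(d cosθ + r)/(d² + r² + 2dr cosθ).
d² + r² + 2dr cosθ = |CA|² = 0.0085613 m²;  d cosθ + r = -0.00066594 m.
|ω_lever| = |0.0683·3.99·-0.00066594| / 0.0085613 = 0.021198 rad/s.

0.0212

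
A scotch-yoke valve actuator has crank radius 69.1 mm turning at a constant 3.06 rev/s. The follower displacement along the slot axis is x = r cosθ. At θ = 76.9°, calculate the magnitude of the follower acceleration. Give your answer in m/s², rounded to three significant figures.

ω = 19.23 rad/s (from 3.06 rev/s).
x = r cosθ ⇒ ẍ = −rω² cosθ (ω constant).
|a| = rω²|cosθ| = 0.0691·(19.23)²·|cos 76.9°| = 5.7895 m/s².

5.79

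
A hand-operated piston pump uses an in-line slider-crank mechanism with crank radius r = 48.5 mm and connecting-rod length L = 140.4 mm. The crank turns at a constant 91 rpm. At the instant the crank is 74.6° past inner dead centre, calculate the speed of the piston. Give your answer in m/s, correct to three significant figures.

0.489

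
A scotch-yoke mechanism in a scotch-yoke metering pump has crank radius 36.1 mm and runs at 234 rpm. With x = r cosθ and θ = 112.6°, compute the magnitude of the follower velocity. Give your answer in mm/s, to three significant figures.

817

ω = 24.5 rad/s (from 234 rpm).
x = r cosθ ⇒ ẋ = −rω sinθ.
|v| = rω|sinθ| = 0.0361·24.5·|sin 112.6°| = 0.81668 m/s = 816.68 mm/s.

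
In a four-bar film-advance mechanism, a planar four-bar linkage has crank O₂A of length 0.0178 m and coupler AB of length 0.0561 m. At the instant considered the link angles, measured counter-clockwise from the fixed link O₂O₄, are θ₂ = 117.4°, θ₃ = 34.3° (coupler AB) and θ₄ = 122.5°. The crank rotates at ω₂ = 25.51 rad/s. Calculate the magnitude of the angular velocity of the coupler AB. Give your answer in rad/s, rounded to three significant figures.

0.720

ω₂ = 25.51 rad/s
Differentiating the loop-closure r₂e^{iθ₂}+r₃e^{iθ₃}=r₁+r₄e^{iθ₄} gives r₂ω₂e^{iθ₂}+r₃ω₃e^{iθ₃}=r₄ω₄e^{iθ₄}.
Eliminating the other unknown: ω₃ = r₂ω₂ sin(θ₄−θ₂) / [r₃ sin(θ₃−θ₄)].
Numerator sine = +0.08889; denominator sine = -0.99951.
Result = 0.0178·25.51·(+0.08889) / (0.0561·(-0.99951)) = -0.71987 rad/s; magnitude 0.71987 rad/s.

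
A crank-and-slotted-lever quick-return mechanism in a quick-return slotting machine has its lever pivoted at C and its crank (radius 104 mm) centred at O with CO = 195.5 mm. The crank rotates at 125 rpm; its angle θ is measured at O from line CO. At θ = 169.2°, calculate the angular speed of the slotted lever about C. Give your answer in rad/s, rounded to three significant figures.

13.2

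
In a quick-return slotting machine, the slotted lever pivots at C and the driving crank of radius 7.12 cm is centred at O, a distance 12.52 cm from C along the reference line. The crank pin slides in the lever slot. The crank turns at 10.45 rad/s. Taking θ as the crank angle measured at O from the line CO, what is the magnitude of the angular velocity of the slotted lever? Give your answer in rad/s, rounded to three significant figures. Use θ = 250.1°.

ω = 10.45 rad/s
Crank pin A relative to C: A = (d + r cosθ, r sinθ); lever angle φ = atan2(r sinθ, d + r cosθ).
Differentiating tanφ: φ̇ = rω(d cosθ + r)/(d² + r² + 2dr cosθ).
d² + r² + 2dr cosθ = |CA|² = 0.014676 m²;  d cosθ + r = +0.028584 m.
|ω_lever| = |0.0712·10.45·+0.028584| / 0.014676 = 1.4492 rad/s.

1.45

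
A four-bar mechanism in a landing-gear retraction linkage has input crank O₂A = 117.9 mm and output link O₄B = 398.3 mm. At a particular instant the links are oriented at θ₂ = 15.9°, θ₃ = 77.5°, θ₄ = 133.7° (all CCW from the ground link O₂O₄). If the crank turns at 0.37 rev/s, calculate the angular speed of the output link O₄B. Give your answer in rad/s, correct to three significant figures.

ω₂ = 2.325 rad/s (from 0.37 rev/s).
Differentiating the loop-closure r₂e^{iθ₂}+r₃e^{iθ₃}=r₁+r₄e^{iθ₄} gives r₂ω₂e^{iθ₂}+r₃ω₃e^{iθ₃}=r₄ω₄e^{iθ₄}.
Eliminating the other unknown: ω₄ = r₂ω₂ sin(θ₂−θ₃) / [r₄ sin(θ₄−θ₃)].
Numerator sine = -0.87965; denominator sine = +0.83098.
Result = 0.1179·2.325·(-0.87965) / (0.3983·(+0.83098)) = -0.72845 rad/s; magnitude 0.72845 rad/s.

0.728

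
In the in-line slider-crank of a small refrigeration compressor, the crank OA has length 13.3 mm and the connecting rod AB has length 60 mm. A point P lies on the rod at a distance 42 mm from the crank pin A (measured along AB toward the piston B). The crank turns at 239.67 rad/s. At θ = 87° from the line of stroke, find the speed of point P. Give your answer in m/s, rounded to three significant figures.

3.21

ω = 239.7 rad/s.  Crank-pin speed |V_A| = rω = 3.1876 m/s, perpendicular to OA.
Rod angle: sinφ = −(r/L) sinθ ⇒ φ = -12.789°; ω_rod = −rω cosθ/√(L²−r²sin²θ) = -2.8512 rad/s.
V_P = V_A + ω_rod × AP, with AP = 0.042 m along the rod.
Components: V_Px = −rω sinθ − a·ω_rod·sinφ = -3.2098 m/s;  V_Py = rω cosθ + a·ω_rod·cosφ = +0.050048 m/s.
|V_P| = √(V_Px² + V_Py²) = 3.2101 m/s.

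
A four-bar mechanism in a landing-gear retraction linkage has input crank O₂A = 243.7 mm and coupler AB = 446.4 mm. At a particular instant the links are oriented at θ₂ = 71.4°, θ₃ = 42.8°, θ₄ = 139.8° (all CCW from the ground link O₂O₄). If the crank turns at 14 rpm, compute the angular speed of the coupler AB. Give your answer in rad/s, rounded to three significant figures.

0.750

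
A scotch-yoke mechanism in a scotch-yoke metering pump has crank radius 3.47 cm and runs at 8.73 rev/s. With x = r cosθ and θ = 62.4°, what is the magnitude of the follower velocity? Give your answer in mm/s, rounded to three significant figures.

ω = 54.85 rad/s (from 8.73 rev/s).
x = r cosθ ⇒ ẋ = −rω sinθ.
|v| = rω|sinθ| = 0.0347·54.85·|sin 62.4°| = 1.6868 m/s = 1686.8 mm/s.

1690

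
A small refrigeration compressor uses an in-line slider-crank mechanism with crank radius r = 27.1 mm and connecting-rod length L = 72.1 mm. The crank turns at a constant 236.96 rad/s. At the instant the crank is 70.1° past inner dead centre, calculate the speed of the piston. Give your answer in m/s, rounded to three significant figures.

ω = 237 rad/s
For an in-line slider-crank, x = r cosθ + √(L² − r² sin²θ), so v = −rω sinθ·[1 + r cosθ/√(L² − r² sin²θ)].
With r = 0.0271 m, L = 0.0721 m, θ = 70.1°: √(L² − r² sin²θ) = 0.067447 m.
v = −0.0271·237·0.94029·[1 + 0.0271·0.34038/0.067447] = -6.864 m/s.
|v| = 6.864 m/s.

6.86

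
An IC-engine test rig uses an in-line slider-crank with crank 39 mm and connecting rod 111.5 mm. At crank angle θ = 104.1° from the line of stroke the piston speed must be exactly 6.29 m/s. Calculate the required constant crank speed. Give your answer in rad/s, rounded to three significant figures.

For an in-line slider-crank, |v_piston| = rω|sinθ|·[1 + r cosθ/√(L² − r² sin²θ)].
With r = 0.039 m, L = 0.1115 m, θ = 104.1°: the bracketed kinematic factor |dx/dθ| = 0.034399 m.
ω = v/|dx/dθ| = 6.29/0.034399 = 182.86 rad/s.

183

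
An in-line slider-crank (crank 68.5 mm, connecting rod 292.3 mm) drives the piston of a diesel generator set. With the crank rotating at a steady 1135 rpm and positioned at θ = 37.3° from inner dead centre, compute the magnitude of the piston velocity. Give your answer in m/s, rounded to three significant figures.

5.86

ω = 2π·1135/60 = 118.9 rad/s
For an in-line slider-crank, x = r cosθ + √(L² − r² sin²θ), so v = −rω sinθ·[1 + r cosθ/√(L² − r² sin²θ)].
With r = 0.0685 m, L = 0.2923 m, θ = 37.3°: √(L² − r² sin²θ) = 0.28934 m.
v = −0.0685·118.9·0.60599·[1 + 0.0685·0.79547/0.28934] = -5.8629 m/s.
|v| = 5.8629 m/s.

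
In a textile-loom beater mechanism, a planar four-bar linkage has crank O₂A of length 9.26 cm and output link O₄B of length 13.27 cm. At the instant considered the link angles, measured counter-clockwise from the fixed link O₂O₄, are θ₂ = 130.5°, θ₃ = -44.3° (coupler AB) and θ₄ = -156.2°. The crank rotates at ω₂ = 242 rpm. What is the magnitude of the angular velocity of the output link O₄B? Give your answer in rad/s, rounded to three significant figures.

1.73

ω₂ = 25.34 rad/s (from 242 rpm).
Differentiating the loop-closure r₂e^{iθ₂}+r₃e^{iθ₃}=r₁+r₄e^{iθ₄} gives r₂ω₂e^{iθ₂}+r₃ω₃e^{iθ₃}=r₄ω₄e^{iθ₄}.
Eliminating the other unknown: ω₄ = r₂ω₂ sin(θ₂−θ₃) / [r₄ sin(θ₄−θ₃)].
Numerator sine = +0.09063; denominator sine = -0.92784.
Result = 0.0926·25.34·(+0.09063) / (0.1327·(-0.92784)) = -1.7274 rad/s; magnitude 1.7274 rad/s.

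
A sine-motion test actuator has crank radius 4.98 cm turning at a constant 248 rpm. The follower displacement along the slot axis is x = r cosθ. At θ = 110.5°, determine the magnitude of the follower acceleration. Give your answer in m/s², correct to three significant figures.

ω = 25.97 rad/s (from 248 rpm).
x = r cosθ ⇒ ẍ = −rω² cosθ (ω constant).
|a| = rω²|cosθ| = 0.0498·(25.97)²·|cos 110.5°| = 11.763 m/s².

11.8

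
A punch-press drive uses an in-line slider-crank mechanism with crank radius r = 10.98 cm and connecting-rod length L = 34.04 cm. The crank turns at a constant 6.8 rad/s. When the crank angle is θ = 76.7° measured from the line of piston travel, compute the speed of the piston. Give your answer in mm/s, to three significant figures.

783

ω = 6.8 rad/s
For an in-line slider-crank, x = r cosθ + √(L² − r² sin²θ), so v = −rω sinθ·[1 + r cosθ/√(L² − r² sin²θ)].
With r = 0.1098 m, L = 0.3404 m, θ = 76.7°: √(L² − r² sin²θ) = 0.32319 m.
v = −0.1098·6.8·0.97318·[1 + 0.1098·0.23005/0.32319] = -0.7834 m/s.
|v| = 0.7834 m/s = 783.4 mm/s.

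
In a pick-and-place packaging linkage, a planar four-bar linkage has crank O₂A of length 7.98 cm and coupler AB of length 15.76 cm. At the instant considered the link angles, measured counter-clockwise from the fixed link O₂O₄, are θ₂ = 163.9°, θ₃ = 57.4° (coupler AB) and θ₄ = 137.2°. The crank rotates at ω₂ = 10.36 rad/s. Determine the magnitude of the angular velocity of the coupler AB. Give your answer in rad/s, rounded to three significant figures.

ω₂ = 10.36 rad/s
Differentiating the loop-closure r₂e^{iθ₂}+r₃e^{iθ₃}=r₁+r₄e^{iθ₄} gives r₂ω₂e^{iθ₂}+r₃ω₃e^{iθ₃}=r₄ω₄e^{iθ₄}.
Eliminating the other unknown: ω₃ = r₂ω₂ sin(θ₄−θ₂) / [r₃ sin(θ₃−θ₄)].
Numerator sine = -0.44932; denominator sine = -0.98420.
Result = 0.0798·10.36·(-0.44932) / (0.1576·(-0.98420)) = +2.3949 rad/s; magnitude 2.3949 rad/s.

2.39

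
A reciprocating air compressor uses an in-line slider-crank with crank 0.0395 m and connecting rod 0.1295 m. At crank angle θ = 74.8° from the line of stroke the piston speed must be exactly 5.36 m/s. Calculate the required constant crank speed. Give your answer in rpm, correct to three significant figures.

1240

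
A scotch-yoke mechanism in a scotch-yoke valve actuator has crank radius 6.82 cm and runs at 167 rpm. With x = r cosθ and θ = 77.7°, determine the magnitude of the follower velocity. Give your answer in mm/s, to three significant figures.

1170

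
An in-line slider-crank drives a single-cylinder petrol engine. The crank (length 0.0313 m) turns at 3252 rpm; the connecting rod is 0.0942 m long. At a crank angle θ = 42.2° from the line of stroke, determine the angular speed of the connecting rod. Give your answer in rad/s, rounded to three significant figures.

86.0

ω = 340.5 rad/s (converted from 3252 rpm).
The rod makes angle φ with the slider axis where L sinφ = r sinθ; differentiating, L cosφ·φ̇ = r ω cosθ.
L cosφ = √(L² − r² sin²θ) = 0.091824 m.
|ω_rod| = r ω |cosθ| / √(L² − r² sin²θ) = 0.0313·340.5·0.74080/0.091824 = 85.995 rad/s.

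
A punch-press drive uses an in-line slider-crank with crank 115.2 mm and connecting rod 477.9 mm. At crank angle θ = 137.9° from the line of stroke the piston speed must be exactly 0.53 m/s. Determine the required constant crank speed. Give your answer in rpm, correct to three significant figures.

80.0

For an in-line slider-crank, |v_piston| = rω|sinθ|·[1 + r cosθ/√(L² − r² sin²θ)].
With r = 0.1152 m, L = 0.4779 m, θ = 137.9°: the bracketed kinematic factor |dx/dθ| = 0.063235 m.
ω = v/|dx/dθ| = 0.53/0.063235 = 8.3814 rad/s.
N = 60ω/(2π) = 80.036 rpm.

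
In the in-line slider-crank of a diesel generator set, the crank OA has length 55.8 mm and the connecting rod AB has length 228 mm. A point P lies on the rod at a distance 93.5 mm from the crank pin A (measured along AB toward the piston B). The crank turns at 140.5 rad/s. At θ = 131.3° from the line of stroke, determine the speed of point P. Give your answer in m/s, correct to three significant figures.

ω = 140.5 rad/s.  Crank-pin speed |V_A| = rω = 7.8399 m/s, perpendicular to OA.
Rod angle: sinφ = −(r/L) sinθ ⇒ φ = -10.595°; ω_rod = −rω cosθ/√(L²−r²sin²θ) = +23.088 rad/s.
V_P = V_A + ω_rod × AP, with AP = 0.0935 m along the rod.
Components: V_Px = −rω sinθ − a·ω_rod·sinφ = -5.4929 m/s;  V_Py = rω cosθ + a·ω_rod·cosφ = -3.0524 m/s.
|V_P| = √(V_Px² + V_Py²) = 6.2841 m/s.

6.28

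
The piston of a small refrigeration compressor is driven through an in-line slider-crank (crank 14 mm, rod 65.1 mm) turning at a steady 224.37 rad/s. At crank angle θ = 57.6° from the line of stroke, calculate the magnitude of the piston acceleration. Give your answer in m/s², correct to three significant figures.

ω = 224.4 rad/s
x(θ) = r cosθ + √(L² − r² sin²θ); with ω constant, a = ω²·d²x/dθ².
d²x/dθ² = −r cosθ − r²(cos2θ)/√u − r⁴ sin²2θ/(4u^{3/2}),  u = L² − r² sin²θ = 0.00409828 m².
Substituting r = 0.014 m, L = 0.0651 m, θ = 57.6°: d²x/dθ² = -0.006228 m.
a = ω²·d²x/dθ² = (224.4)²·(-0.006228) = -313.53 m/s²;  |a| = 313.53 m/s².

314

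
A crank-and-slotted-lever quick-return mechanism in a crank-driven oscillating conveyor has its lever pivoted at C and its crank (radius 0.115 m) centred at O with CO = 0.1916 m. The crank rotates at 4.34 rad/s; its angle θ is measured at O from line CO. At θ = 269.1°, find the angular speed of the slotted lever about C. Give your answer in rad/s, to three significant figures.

ω = 4.34 rad/s
Crank pin A relative to C: A = (d + r cosθ, r sinθ); lever angle φ = atan2(r sinθ, d + r cosθ).
Differentiating tanφ: φ̇ = rω(d cosθ + r)/(d² + r² + 2dr cosθ).
d² + r² + 2dr cosθ = |CA|² = 0.0492434 m²;  d cosθ + r = +0.11199 m.
|ω_lever| = |0.115·4.34·+0.11199| / 0.0492434 = 1.1351 rad/s.

1.14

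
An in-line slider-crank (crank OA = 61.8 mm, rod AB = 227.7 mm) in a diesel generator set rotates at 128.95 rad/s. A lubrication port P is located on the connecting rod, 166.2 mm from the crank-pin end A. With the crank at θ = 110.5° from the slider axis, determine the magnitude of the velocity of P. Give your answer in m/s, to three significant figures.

ω = 128.9 rad/s.  Crank-pin speed |V_A| = rω = 7.9691 m/s, perpendicular to OA.
Rod angle: sinφ = −(r/L) sinθ ⇒ φ = -14.727°; ω_rod = −rω cosθ/√(L²−r²sin²θ) = +12.673 rad/s.
V_P = V_A + ω_rod × AP, with AP = 0.1662 m along the rod.
Components: V_Px = −rω sinθ − a·ω_rod·sinφ = -6.929 m/s;  V_Py = rω cosθ + a·ω_rod·cosφ = -0.75378 m/s.
|V_P| = √(V_Px² + V_Py²) = 6.9699 m/s.

6.97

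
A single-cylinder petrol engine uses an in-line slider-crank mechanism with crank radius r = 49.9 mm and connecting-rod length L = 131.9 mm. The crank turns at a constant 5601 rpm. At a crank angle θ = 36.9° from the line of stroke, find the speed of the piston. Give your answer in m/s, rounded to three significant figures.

23.0

ω = 2π·5601/60 = 586.5 rad/s
For an in-line slider-crank, x = r cosθ + √(L² − r² sin²θ), so v = −rω sinθ·[1 + r cosθ/√(L² − r² sin²θ)].
With r = 0.0499 m, L = 0.1319 m, θ = 36.9°: √(L² − r² sin²θ) = 0.12845 m.
v = −0.0499·586.5·0.60042·[1 + 0.0499·0.79968/0.12845] = -23.032 m/s.
|v| = 23.032 m/s.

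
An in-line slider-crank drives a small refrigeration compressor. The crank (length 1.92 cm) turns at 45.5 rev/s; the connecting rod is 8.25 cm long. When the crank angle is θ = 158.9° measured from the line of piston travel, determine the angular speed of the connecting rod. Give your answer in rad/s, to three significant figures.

62.3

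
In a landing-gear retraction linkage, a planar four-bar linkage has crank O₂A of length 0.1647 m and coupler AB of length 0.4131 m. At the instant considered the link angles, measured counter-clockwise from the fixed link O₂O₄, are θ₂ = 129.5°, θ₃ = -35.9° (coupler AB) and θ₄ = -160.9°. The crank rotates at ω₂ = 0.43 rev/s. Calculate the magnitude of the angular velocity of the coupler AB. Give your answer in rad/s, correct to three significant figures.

1.23

ω₂ = 2.702 rad/s (from 0.43 rev/s).
Differentiating the loop-closure r₂e^{iθ₂}+r₃e^{iθ₃}=r₁+r₄e^{iθ₄} gives r₂ω₂e^{iθ₂}+r₃ω₃e^{iθ₃}=r₄ω₄e^{iθ₄}.
Eliminating the other unknown: ω₃ = r₂ω₂ sin(θ₄−θ₂) / [r₃ sin(θ₃−θ₄)].
Numerator sine = +0.93728; denominator sine = +0.81915.
Result = 0.1647·2.702·(+0.93728) / (0.4131·(+0.81915)) = +1.2325 rad/s; magnitude 1.2325 rad/s.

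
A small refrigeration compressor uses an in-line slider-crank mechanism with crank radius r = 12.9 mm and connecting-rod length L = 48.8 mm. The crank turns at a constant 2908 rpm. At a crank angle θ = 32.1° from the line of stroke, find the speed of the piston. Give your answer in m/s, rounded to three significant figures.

ω = 2π·2908/60 = 304.5 rad/s
For an in-line slider-crank, x = r cosθ + √(L² − r² sin²θ), so v = −rω sinθ·[1 + r cosθ/√(L² − r² sin²θ)].
With r = 0.0129 m, L = 0.0488 m, θ = 32.1°: √(L² − r² sin²θ) = 0.048316 m.
v = −0.0129·304.5·0.53140·[1 + 0.0129·0.84712/0.048316] = -2.5597 m/s.
|v| = 2.5597 m/s.

2.56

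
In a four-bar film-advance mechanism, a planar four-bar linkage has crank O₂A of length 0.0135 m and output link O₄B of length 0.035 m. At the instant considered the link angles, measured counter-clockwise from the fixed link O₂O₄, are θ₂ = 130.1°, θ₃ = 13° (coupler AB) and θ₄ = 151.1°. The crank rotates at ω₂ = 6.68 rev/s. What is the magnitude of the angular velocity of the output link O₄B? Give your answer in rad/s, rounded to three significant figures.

ω₂ = 41.97 rad/s (from 6.68 rev/s).
Differentiating the loop-closure r₂e^{iθ₂}+r₃e^{iθ₃}=r₁+r₄e^{iθ₄} gives r₂ω₂e^{iθ₂}+r₃ω₃e^{iθ₃}=r₄ω₄e^{iθ₄}.
Eliminating the other unknown: ω₄ = r₂ω₂ sin(θ₂−θ₃) / [r₄ sin(θ₄−θ₃)].
Numerator sine = +0.89021; denominator sine = +0.66783.
Result = 0.0135·41.97·(+0.89021) / (0.035·(+0.66783)) = +21.58 rad/s; magnitude 21.58 rad/s.

21.6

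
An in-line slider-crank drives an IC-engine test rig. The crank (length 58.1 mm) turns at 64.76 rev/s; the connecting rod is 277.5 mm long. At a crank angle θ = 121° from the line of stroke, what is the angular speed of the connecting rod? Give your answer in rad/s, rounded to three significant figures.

44.6

ω = 406.9 rad/s (converted from 64.76 rev/s).
The rod makes angle φ with the slider axis where L sinφ = r sinθ; differentiating, L cosφ·φ̇ = r ω cosθ.
L cosφ = √(L² − r² sin²θ) = 0.27299 m.
|ω_rod| = r ω |cosθ| / √(L² − r² sin²θ) = 0.0581·406.9·0.51504/0.27299 = 44.601 rad/s.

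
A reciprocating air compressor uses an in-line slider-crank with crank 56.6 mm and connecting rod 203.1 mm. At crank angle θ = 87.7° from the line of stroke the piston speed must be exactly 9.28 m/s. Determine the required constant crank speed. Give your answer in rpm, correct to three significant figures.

For an in-line slider-crank, |v_piston| = rω|sinθ|·[1 + r cosθ/√(L² − r² sin²θ)].
With r = 0.0566 m, L = 0.2031 m, θ = 87.7°: the bracketed kinematic factor |dx/dθ| = 0.057213 m.
ω = v/|dx/dθ| = 9.28/0.057213 = 162.2 rad/s.
N = 60ω/(2π) = 1548.9 rpm.

1550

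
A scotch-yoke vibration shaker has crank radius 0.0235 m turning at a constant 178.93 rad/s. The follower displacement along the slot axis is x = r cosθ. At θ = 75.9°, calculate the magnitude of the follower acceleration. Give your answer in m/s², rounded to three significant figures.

ω = 178.9 rad/s
x = r cosθ ⇒ ẍ = −rω² cosθ (ω constant).
|a| = rω²|cosθ| = 0.0235·(178.9)²·|cos 75.9°| = 183.29 m/s².

183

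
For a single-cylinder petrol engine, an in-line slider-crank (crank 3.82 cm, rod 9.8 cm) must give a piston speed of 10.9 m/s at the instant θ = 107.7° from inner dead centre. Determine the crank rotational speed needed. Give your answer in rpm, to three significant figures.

For an in-line slider-crank, |v_piston| = rω|sinθ|·[1 + r cosθ/√(L² − r² sin²θ)].
With r = 0.0382 m, L = 0.098 m, θ = 107.7°: the bracketed kinematic factor |dx/dθ| = 0.031747 m.
ω = v/|dx/dθ| = 10.9/0.031747 = 343.34 rad/s.
N = 60ω/(2π) = 3278.7 rpm.

3280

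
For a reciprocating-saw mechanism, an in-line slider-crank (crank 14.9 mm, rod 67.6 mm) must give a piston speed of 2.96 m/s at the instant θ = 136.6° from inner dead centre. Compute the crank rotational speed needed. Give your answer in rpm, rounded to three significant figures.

For an in-line slider-crank, |v_piston| = rω|sinθ|·[1 + r cosθ/√(L² − r² sin²θ)].
With r = 0.0149 m, L = 0.0676 m, θ = 136.6°: the bracketed kinematic factor |dx/dθ| = 0.0085789 m.
ω = v/|dx/dθ| = 2.96/0.0085789 = 345.03 rad/s.
N = 60ω/(2π) = 3294.8 rpm.

3290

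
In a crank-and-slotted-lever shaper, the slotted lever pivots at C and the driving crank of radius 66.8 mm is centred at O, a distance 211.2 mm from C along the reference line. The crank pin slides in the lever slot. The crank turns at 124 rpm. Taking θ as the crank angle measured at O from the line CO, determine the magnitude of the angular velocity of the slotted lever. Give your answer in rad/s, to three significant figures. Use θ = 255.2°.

0.266

ω = 12.99 rad/s (from 124 rpm).
Crank pin A relative to C: A = (d + r cosθ, r sinθ); lever angle φ = atan2(r sinθ, d + r cosθ).
Differentiating tanφ: φ̇ = rω(d cosθ + r)/(d² + r² + 2dr cosθ).
d² + r² + 2dr cosθ = |CA|² = 0.0418599 m²;  d cosθ + r = +0.01285 m.
|ω_lever| = |0.0668·12.99·+0.01285| / 0.0418599 = 0.26627 rad/s.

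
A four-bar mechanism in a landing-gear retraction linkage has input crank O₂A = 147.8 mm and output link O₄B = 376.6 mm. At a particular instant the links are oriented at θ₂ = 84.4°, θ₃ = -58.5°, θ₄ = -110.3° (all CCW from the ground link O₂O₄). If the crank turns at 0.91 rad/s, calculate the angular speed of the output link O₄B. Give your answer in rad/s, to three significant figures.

0.274

ω₂ = 0.91 rad/s
Differentiating the loop-closure r₂e^{iθ₂}+r₃e^{iθ₃}=r₁+r₄e^{iθ₄} gives r₂ω₂e^{iθ₂}+r₃ω₃e^{iθ₃}=r₄ω₄e^{iθ₄}.
Eliminating the other unknown: ω₄ = r₂ω₂ sin(θ₂−θ₃) / [r₄ sin(θ₄−θ₃)].
Numerator sine = +0.60321; denominator sine = -0.78586.
Result = 0.1478·0.91·(+0.60321) / (0.3766·(-0.78586)) = -0.27413 rad/s; magnitude 0.27413 rad/s.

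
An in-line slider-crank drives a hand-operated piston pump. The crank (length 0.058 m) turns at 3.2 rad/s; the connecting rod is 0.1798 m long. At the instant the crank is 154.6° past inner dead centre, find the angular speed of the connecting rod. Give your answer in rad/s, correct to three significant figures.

ω = 3.2 rad/s
The rod makes angle φ with the slider axis where L sinφ = r sinθ; differentiating, L cosφ·φ̇ = r ω cosθ.
L cosφ = √(L² − r² sin²θ) = 0.17807 m.
|ω_rod| = r ω |cosθ| / √(L² − r² sin²θ) = 0.058·3.2·0.90334/0.17807 = 0.94153 rad/s.

0.942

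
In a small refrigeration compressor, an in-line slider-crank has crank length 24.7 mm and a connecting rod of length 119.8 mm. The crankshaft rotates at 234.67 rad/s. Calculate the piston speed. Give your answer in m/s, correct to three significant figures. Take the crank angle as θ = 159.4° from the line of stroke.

ω = 234.7 rad/s
For an in-line slider-crank, x = r cosθ + √(L² − r² sin²θ), so v = −rω sinθ·[1 + r cosθ/√(L² − r² sin²θ)].
With r = 0.0247 m, L = 0.1198 m, θ = 159.4°: √(L² − r² sin²θ) = 0.11948 m.
v = −0.0247·234.7·0.35184·[1 + 0.0247·-0.93606/0.11948] = -1.6448 m/s.
|v| = 1.6448 m/s.

1.64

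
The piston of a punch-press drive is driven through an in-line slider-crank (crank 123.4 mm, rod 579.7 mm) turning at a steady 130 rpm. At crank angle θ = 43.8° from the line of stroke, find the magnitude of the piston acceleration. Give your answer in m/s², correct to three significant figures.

16.8

ω = 2π·130/60 = 13.61 rad/s
x(θ) = r cosθ + √(L² − r² sin²θ); with ω constant, a = ω²·d²x/dθ².
d²x/dθ² = −r cosθ − r²(cos2θ)/√u − r⁴ sin²2θ/(4u^{3/2}),  u = L² − r² sin²θ = 0.328757 m².
Substituting r = 0.1234 m, L = 0.5797 m, θ = 43.8°: d²x/dθ² = -0.090484 m.
a = ω²·d²x/dθ² = (13.61)²·(-0.090484) = -16.769 m/s²;  |a| = 16.769 m/s².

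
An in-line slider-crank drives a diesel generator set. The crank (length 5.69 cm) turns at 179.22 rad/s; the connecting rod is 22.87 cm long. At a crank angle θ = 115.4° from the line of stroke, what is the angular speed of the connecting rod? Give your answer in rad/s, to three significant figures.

ω = 179.2 rad/s
The rod makes angle φ with the slider axis where L sinφ = r sinθ; differentiating, L cosφ·φ̇ = r ω cosθ.
L cosφ = √(L² − r² sin²θ) = 0.22285 m.
|ω_rod| = r ω |cosθ| / √(L² − r² sin²θ) = 0.0569·179.2·0.42894/0.22285 = 19.628 rad/s.

19.6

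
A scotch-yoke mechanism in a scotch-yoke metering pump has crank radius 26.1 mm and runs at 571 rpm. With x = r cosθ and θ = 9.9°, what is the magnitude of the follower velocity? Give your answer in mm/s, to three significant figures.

ω = 59.79 rad/s (from 571 rpm).
x = r cosθ ⇒ ẋ = −rω sinθ.
|v| = rω|sinθ| = 0.0261·59.79·|sin 9.9°| = 0.26832 m/s = 268.32 mm/s.

268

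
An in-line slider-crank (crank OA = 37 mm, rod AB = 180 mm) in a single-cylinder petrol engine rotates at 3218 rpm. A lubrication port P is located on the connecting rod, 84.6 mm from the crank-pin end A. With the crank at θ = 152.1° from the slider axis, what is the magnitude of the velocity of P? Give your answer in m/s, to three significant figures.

ω = 337 rad/s.  Crank-pin speed |V_A| = rω = 12.469 m/s, perpendicular to OA.
Rod angle: sinφ = −(r/L) sinθ ⇒ φ = -5.520°; ω_rod = −rω cosθ/√(L²−r²sin²θ) = +61.503 rad/s.
V_P = V_A + ω_rod × AP, with AP = 0.0846 m along the rod.
Components: V_Px = −rω sinθ − a·ω_rod·sinφ = -5.3339 m/s;  V_Py = rω cosθ + a·ω_rod·cosφ = -5.8402 m/s.
|V_P| = √(V_Px² + V_Py²) = 7.9094 m/s.

7.91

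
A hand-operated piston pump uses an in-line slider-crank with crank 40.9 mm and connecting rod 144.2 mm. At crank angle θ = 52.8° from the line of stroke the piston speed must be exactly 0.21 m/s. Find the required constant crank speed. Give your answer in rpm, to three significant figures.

For an in-line slider-crank, |v_piston| = rω|sinθ|·[1 + r cosθ/√(L² − r² sin²θ)].
With r = 0.0409 m, L = 0.1442 m, θ = 52.8°: the bracketed kinematic factor |dx/dθ| = 0.038313 m.
ω = v/|dx/dθ| = 0.21/0.038313 = 5.4812 rad/s.
N = 60ω/(2π) = 52.341 rpm.

52.3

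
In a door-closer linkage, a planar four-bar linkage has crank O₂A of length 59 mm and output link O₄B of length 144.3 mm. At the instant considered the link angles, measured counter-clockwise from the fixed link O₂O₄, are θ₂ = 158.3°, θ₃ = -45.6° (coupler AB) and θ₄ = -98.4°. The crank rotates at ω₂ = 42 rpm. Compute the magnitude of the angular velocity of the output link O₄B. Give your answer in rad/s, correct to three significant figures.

0.915

ω₂ = 4.398 rad/s (from 42 rpm).
Differentiating the loop-closure r₂e^{iθ₂}+r₃e^{iθ₃}=r₁+r₄e^{iθ₄} gives r₂ω₂e^{iθ₂}+r₃ω₃e^{iθ₃}=r₄ω₄e^{iθ₄}.
Eliminating the other unknown: ω₄ = r₂ω₂ sin(θ₂−θ₃) / [r₄ sin(θ₄−θ₃)].
Numerator sine = -0.40514; denominator sine = -0.79653.
Result = 0.059·4.398·(-0.40514) / (0.1443·(-0.79653)) = +0.91468 rad/s; magnitude 0.91468 rad/s.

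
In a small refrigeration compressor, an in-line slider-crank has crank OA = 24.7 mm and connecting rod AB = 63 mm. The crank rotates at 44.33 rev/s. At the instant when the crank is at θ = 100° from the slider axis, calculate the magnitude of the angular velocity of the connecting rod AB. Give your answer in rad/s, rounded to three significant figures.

20.6

ω = 278.5 rad/s (converted from 44.33 rev/s).
The rod makes angle φ with the slider axis where L sinφ = r sinθ; differentiating, L cosφ·φ̇ = r ω cosθ.
L cosφ = √(L² − r² sin²θ) = 0.058115 m.
|ω_rod| = r ω |cosθ| / √(L² − r² sin²θ) = 0.0247·278.5·0.17365/0.058115 = 20.557 rad/s.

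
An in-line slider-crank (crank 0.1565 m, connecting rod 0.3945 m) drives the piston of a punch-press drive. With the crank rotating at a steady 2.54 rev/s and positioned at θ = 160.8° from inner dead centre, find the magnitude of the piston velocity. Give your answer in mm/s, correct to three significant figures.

ω = 2π·2.54 = 15.96 rad/s
For an in-line slider-crank, x = r cosθ + √(L² − r² sin²θ), so v = −rω sinθ·[1 + r cosθ/√(L² − r² sin²θ)].
With r = 0.1565 m, L = 0.3945 m, θ = 160.8°: √(L² − r² sin²θ) = 0.39113 m.
v = −0.1565·15.96·0.32887·[1 + 0.1565·-0.94438/0.39113] = -0.51101 m/s.
|v| = 0.51101 m/s = 511.01 mm/s.

511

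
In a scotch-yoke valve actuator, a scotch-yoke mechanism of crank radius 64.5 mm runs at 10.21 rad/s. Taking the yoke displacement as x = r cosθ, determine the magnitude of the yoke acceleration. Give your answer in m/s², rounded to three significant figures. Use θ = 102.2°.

ω = 10.21 rad/s
x = r cosθ ⇒ ẍ = −rω² cosθ (ω constant).
|a| = rω²|cosθ| = 0.0645·(10.21)²·|cos 102.2°| = 1.4209 m/s².

1.42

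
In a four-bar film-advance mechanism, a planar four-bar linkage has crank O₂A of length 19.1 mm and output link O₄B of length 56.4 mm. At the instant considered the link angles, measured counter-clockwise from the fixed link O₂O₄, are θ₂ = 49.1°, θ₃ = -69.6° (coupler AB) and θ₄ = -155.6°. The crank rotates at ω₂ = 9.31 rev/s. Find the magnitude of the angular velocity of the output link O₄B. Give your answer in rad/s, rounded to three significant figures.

ω₂ = 58.5 rad/s (from 9.31 rev/s).
Differentiating the loop-closure r₂e^{iθ₂}+r₃e^{iθ₃}=r₁+r₄e^{iθ₄} gives r₂ω₂e^{iθ₂}+r₃ω₃e^{iθ₃}=r₄ω₄e^{iθ₄}.
Eliminating the other unknown: ω₄ = r₂ω₂ sin(θ₂−θ₃) / [r₄ sin(θ₄−θ₃)].
Numerator sine = +0.87715; denominator sine = -0.99756.
Result = 0.0191·58.5·(+0.87715) / (0.0564·(-0.99756)) = -17.419 rad/s; magnitude 17.419 rad/s.

17.4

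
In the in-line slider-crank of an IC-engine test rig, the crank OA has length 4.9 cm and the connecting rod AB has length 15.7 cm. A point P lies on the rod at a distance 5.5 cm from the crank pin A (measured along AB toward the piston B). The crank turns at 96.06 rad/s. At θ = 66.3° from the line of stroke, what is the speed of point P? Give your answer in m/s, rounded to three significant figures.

4.67

ω = 96.06 rad/s.  Crank-pin speed |V_A| = rω = 4.7069 m/s, perpendicular to OA.
Rod angle: sinφ = −(r/L) sinθ ⇒ φ = -16.605°; ω_rod = −rω cosθ/√(L²−r²sin²θ) = -12.575 rad/s.
V_P = V_A + ω_rod × AP, with AP = 0.055 m along the rod.
Components: V_Px = −rω sinθ − a·ω_rod·sinφ = -4.5076 m/s;  V_Py = rω cosθ + a·ω_rod·cosφ = +1.2292 m/s.
|V_P| = √(V_Px² + V_Py²) = 4.6722 m/s.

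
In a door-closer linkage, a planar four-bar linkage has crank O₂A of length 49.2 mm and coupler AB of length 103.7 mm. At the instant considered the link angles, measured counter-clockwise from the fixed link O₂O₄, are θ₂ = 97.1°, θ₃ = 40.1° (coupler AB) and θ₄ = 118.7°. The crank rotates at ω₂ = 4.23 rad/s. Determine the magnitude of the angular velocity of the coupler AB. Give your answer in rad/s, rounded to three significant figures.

0.754

ω₂ = 4.23 rad/s
Differentiating the loop-closure r₂e^{iθ₂}+r₃e^{iθ₃}=r₁+r₄e^{iθ₄} gives r₂ω₂e^{iθ₂}+r₃ω₃e^{iθ₃}=r₄ω₄e^{iθ₄}.
Eliminating the other unknown: ω₃ = r₂ω₂ sin(θ₄−θ₂) / [r₃ sin(θ₃−θ₄)].
Numerator sine = +0.36812; denominator sine = -0.98027.
Result = 0.0492·4.23·(+0.36812) / (0.1037·(-0.98027)) = -0.75366 rad/s; magnitude 0.75366 rad/s.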